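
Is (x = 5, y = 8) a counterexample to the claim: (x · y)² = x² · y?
Substituting x = 5, y = 8:
LHS = (5 · 8)² = 1600
RHS = 5² · 8 = 200

Since LHS ≠ RHS, this pair disproves the claim.

Answer: Yes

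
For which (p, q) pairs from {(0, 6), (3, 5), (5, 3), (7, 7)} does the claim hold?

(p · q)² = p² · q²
All pairs

Testing each pair:
(0, 6): LHS = 0, RHS = 0 → holds
(3, 5): LHS = 225, RHS = 225 → holds
(5, 3): LHS = 225, RHS = 225 → holds
(7, 7): LHS = 2401, RHS = 2401 → holds

Every pair satisfies the claim.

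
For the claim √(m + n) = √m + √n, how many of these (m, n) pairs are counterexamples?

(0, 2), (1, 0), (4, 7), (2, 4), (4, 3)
3

Testing each pair:
(0, 2): LHS = √(2) ≈ 1.414, RHS = √(2) ≈ 1.414 → satisfies claim
(1, 0): LHS = 1, RHS = 1 → satisfies claim
(4, 7): LHS = √(11) ≈ 3.317, RHS = 2 + √(7) ≈ 4.646 → counterexample
(2, 4): LHS = √(6) ≈ 2.449, RHS = √(2) + 2 ≈ 3.414 → counterexample
(4, 3): LHS = √(7) ≈ 2.646, RHS = √(3) + 2 ≈ 3.732 → counterexample

That makes 3 counterexamples.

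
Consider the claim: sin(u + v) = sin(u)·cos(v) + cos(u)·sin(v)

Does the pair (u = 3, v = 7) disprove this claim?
No

Substituting u = 3, v = 7:
LHS = sin(3 + 7) = sin(10) ≈ -0.544
RHS = sin(3)·cos(7) + cos(3)·sin(7) = sin(7)·cos(3) + sin(3)·cos(7) ≈ -0.544

The sides agree, so this pair does not disprove the claim.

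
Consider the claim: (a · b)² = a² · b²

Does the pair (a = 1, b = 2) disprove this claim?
Substituting a = 1, b = 2:
LHS = (1 · 2)² = 4
RHS = 1² · 2² = 4

The sides agree, so this pair does not disprove the claim.

Answer: No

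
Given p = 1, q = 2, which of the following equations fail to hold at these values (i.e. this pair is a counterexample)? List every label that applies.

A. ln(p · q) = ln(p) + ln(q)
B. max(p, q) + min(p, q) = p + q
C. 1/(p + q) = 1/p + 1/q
C

Evaluating each claim at the given values:
A. LHS = ln(2) ≈ 0.6931, RHS = ln(2) ≈ 0.6931 → holds here (LHS = RHS)
B. LHS = 3, RHS = 3 → holds here (LHS = RHS)
C. LHS = 1/3, RHS = 3/2 → fails here (LHS ≠ RHS)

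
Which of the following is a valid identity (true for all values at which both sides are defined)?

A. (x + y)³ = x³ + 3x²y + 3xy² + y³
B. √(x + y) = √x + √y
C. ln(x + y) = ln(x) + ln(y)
A: holds — e.g. at (4, 6), both sides equal 1000.
B: fails at (4, 4) — LHS = 2·√(2) ≈ 2.828, RHS = 4.
C: fails at (3, 3) — LHS = ln(6) ≈ 1.792, RHS = 2·ln(3) ≈ 2.197.

Answer: A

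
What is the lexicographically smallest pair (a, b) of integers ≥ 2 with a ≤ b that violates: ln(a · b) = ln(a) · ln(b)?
(a, b) = (2, 2)

Substituting (2, 2) into the claim:
LHS = ln(2 · 2) = ln(4) ≈ 1.386
RHS = ln(2) · ln(2) = ln(2)² ≈ 0.4805

Since LHS ≠ RHS, this pair disproves the claim, and no lexicographically smaller pair (a ≤ b, integers ≥ 2) does.

For instance (4, 7) is also a counterexample (LHS = ln(28) ≈ 3.332, RHS = ln(4)·ln(7) ≈ 2.698), but it's lexicographically larger.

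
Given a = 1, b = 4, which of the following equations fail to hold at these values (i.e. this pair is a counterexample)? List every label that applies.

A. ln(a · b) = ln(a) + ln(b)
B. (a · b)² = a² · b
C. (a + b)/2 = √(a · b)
Evaluating each claim at the given values:
A. LHS = ln(4) ≈ 1.386, RHS = ln(4) ≈ 1.386 → holds here (LHS = RHS)
B. LHS = 16, RHS = 4 → fails here (LHS ≠ RHS)
C. LHS = 5/2, RHS = 2 → fails here (LHS ≠ RHS)

Answer: B, C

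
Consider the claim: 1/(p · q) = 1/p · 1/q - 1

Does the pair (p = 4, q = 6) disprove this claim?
Yes

Substituting p = 4, q = 6:
LHS = 1/(4 · 6) = 1/24
RHS = 1/4 · 1/6 - 1 = -23/24

Since LHS ≠ RHS, this pair disproves the claim.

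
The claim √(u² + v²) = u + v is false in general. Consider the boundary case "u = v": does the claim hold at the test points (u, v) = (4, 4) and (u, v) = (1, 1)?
At (4, 4): LHS = 4·√(2) ≈ 5.657 ≠ RHS = 8
At (1, 1): LHS = √(2) ≈ 1.414 ≠ RHS = 2

Answer: No, fails at both test points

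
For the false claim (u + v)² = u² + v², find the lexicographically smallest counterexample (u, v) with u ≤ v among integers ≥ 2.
Substituting (2, 2) into the claim:
LHS = (2 + 2)² = 16
RHS = 2² + 2² = 8

Since LHS ≠ RHS, this pair disproves the claim, and no lexicographically smaller pair (u ≤ v, integers ≥ 2) does.

For instance (5, 6) is also a counterexample (LHS = 121, RHS = 61), but it's lexicographically larger.

Answer: (u, v) = (2, 2)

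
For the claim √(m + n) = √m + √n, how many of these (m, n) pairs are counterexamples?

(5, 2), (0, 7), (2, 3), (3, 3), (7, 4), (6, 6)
Testing each pair:
(5, 2): LHS = √(7) ≈ 2.646, RHS = √(2) + √(5) ≈ 3.65 → counterexample
(0, 7): LHS = √(7) ≈ 2.646, RHS = √(7) ≈ 2.646 → satisfies claim
(2, 3): LHS = √(5) ≈ 2.236, RHS = √(2) + √(3) ≈ 3.146 → counterexample
(3, 3): LHS = √(6) ≈ 2.449, RHS = 2·√(3) ≈ 3.464 → counterexample
(7, 4): LHS = √(11) ≈ 3.317, RHS = 2 + √(7) ≈ 4.646 → counterexample
(6, 6): LHS = 2·√(3) ≈ 3.464, RHS = 2·√(6) ≈ 4.899 → counterexample

That makes 5 counterexamples.

Answer: 5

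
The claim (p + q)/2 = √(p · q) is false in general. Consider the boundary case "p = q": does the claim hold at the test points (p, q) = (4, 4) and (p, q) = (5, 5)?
Yes, holds at both test points

At (4, 4): LHS = 4, RHS = 4 → equal
At (5, 5): LHS = 5, RHS = 5 → equal

So the claim does hold at both of these boundary points, even though it is not an identity.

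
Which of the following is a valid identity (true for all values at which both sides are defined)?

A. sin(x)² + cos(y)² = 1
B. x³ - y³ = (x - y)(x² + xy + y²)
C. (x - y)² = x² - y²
A: fails at (3, 4) — LHS = sin(3)² + cos(4)² ≈ 0.4472, RHS = 1.
B: holds — e.g. at (3, 7), both sides equal -316.
C: fails at (3, 5) — LHS = 4, RHS = -16.

Answer: B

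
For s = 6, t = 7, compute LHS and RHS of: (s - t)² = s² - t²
LHS = (6 - 7)² = 1
RHS = 6² - 7² = -13

LHS ≠ RHS, so the equation does not hold here.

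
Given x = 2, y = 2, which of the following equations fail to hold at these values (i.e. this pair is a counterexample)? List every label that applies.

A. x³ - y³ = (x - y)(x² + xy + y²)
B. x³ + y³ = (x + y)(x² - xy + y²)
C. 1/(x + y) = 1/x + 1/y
C

Evaluating each claim at the given values:
A. LHS = 0, RHS = 0 → holds here (LHS = RHS)
B. LHS = 16, RHS = 16 → holds here (LHS = RHS)
C. LHS = 1/4, RHS = 1 → fails here (LHS ≠ RHS)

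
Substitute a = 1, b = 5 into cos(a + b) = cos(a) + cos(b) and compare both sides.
LHS = cos(1 + 5) = cos(6) ≈ 0.9602
RHS = cos(1) + cos(5) ≈ 0.824

LHS ≠ RHS (they differ by about 0.1362), so the equation does not hold here.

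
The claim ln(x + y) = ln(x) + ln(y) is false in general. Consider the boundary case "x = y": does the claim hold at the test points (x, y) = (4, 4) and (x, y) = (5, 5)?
At (4, 4): LHS = ln(8) ≈ 2.079 ≠ RHS = 2·ln(4) ≈ 2.773
At (5, 5): LHS = ln(10) ≈ 2.303 ≠ RHS = 2·ln(5) ≈ 3.219

Answer: No, fails at both test points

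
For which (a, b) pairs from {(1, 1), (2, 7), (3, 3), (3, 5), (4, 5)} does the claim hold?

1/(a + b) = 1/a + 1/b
Testing each pair:
(1, 1): LHS = 1/2, RHS = 2 → fails
(2, 7): LHS = 1/9, RHS = 9/14 → fails
(3, 3): LHS = 1/6, RHS = 2/3 → fails
(3, 5): LHS = 1/8, RHS = 8/15 → fails
(4, 5): LHS = 1/9, RHS = 9/20 → fails

No pair satisfies the claim.

Answer: None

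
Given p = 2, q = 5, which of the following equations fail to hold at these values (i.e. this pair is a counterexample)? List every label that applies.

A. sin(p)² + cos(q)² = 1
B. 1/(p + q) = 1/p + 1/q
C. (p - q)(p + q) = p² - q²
A, B

Evaluating each claim at the given values:
A. LHS = cos(5)² + sin(2)² ≈ 0.9073, RHS = 1 → fails here (LHS ≠ RHS)
B. LHS = 1/7, RHS = 7/10 → fails here (LHS ≠ RHS)
C. LHS = -21, RHS = -21 → holds here (LHS = RHS)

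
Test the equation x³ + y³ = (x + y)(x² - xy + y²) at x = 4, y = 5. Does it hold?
Substituting x = 4, y = 5:

LHS = 4³ + 5³ = 189
RHS = (4 + 5)(4² - 4·5 + 5²) = 189

LHS = RHS, so the equation holds at this point.

Answer: Holds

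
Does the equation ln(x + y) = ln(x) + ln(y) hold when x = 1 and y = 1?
Substituting x = 1, y = 1:

LHS = ln(1 + 1) = ln(2) ≈ 0.6931
RHS = ln(1) + ln(1) = 0

LHS ≠ RHS, so the equation does not hold at this point.

Answer: Fails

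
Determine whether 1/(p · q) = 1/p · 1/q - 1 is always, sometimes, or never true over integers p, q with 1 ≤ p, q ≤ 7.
The claim fails for every pair in the range. For instance at (p, q) = (5, 6): LHS = 1/30, RHS = -29/30.

Answer: Never true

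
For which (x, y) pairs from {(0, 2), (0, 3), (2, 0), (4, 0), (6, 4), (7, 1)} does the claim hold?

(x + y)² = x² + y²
(0, 2), (0, 3), (2, 0), (4, 0)

Testing each pair:
(0, 2): LHS = 4, RHS = 4 → holds
(0, 3): LHS = 9, RHS = 9 → holds
(2, 0): LHS = 4, RHS = 4 → holds
(4, 0): LHS = 16, RHS = 16 → holds
(6, 4): LHS = 100, RHS = 52 → fails
(7, 1): LHS = 64, RHS = 50 → fails

4 of 6 pairs satisfy the claim.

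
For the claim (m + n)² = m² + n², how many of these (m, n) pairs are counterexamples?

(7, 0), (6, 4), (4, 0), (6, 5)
2

Testing each pair:
(7, 0): LHS = 49, RHS = 49 → satisfies claim
(6, 4): LHS = 100, RHS = 52 → counterexample
(4, 0): LHS = 16, RHS = 16 → satisfies claim
(6, 5): LHS = 121, RHS = 61 → counterexample

That makes 2 counterexamples.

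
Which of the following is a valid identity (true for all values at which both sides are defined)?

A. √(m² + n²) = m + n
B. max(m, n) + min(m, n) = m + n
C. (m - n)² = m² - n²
A: fails at (3, 7) — LHS = √(58) ≈ 7.616, RHS = 10.
B: holds — e.g. at (3, 7), both sides equal 10.
C: fails at (1, 3) — LHS = 4, RHS = -8.

Answer: B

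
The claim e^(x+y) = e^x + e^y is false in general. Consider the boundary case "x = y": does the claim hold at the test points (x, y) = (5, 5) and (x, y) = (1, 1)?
At (5, 5): LHS = e^10 ≈ 22026.5 ≠ RHS = 2·e^5 ≈ 296.8
At (1, 1): LHS = e^2 ≈ 7.389 ≠ RHS = 2·e ≈ 5.437

Answer: No, fails at both test points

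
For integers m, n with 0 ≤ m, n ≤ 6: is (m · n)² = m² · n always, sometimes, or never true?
Sometimes true

It holds at (m, n) = (0, 4) (both sides equal 0), but fails at (m, n) = (5, 3) (LHS = 225, RHS = 75).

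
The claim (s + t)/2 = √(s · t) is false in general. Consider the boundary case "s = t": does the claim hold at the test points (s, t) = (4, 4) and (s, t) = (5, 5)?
At (4, 4): LHS = 4, RHS = 4 → equal
At (5, 5): LHS = 5, RHS = 5 → equal

So the claim does hold at both of these boundary points, even though it is not an identity.

Answer: Yes, holds at both test points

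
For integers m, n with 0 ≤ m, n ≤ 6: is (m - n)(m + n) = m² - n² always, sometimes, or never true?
The identity holds for every pair in the range. For instance at (m, n) = (1, 1): both sides equal 0.

Answer: Always true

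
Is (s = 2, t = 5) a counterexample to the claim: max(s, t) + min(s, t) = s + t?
Substituting s = 2, t = 5:
LHS = max(2, 5) + min(2, 5) = 7
RHS = 2 + 5 = 7

The sides agree, so this pair does not disprove the claim.

Answer: No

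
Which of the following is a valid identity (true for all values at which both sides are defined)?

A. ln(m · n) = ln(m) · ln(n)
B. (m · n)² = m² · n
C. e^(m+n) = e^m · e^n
C

A: fails at (2, 5) — LHS = ln(10) ≈ 2.303, RHS = ln(2)·ln(5) ≈ 1.116.
B: fails at (1, 3) — LHS = 9, RHS = 3.
C: holds — e.g. at (6, 7), both sides equal e^13 ≈ 442413.4.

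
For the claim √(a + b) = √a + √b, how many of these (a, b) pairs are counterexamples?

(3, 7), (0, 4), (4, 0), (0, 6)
Testing each pair:
(3, 7): LHS = √(10) ≈ 3.162, RHS = √(3) + √(7) ≈ 4.378 → counterexample
(0, 4): LHS = 2, RHS = 2 → satisfies claim
(4, 0): LHS = 2, RHS = 2 → satisfies claim
(0, 6): LHS = √(6) ≈ 2.449, RHS = √(6) ≈ 2.449 → satisfies claim

That makes 1 counterexample.

Answer: 1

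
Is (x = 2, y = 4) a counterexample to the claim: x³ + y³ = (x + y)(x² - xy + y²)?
No

Substituting x = 2, y = 4:
LHS = 2³ + 4³ = 72
RHS = (2 + 4)(2² - 2·4 + 4²) = 72

The sides agree, so this pair does not disprove the claim.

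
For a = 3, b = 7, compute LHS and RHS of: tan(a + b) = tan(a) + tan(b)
LHS = tan(3 + 7) = tan(10) ≈ 0.6484
RHS = tan(3) + tan(7) ≈ 0.7289

LHS ≠ RHS (they differ by about 0.08054), so the equation does not hold here.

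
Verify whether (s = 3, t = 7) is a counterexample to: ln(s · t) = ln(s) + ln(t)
No

Substituting s = 3, t = 7:
LHS = ln(3 · 7) = ln(21) ≈ 3.045
RHS = ln(3) + ln(7) ≈ 3.045

The sides agree, so this pair does not disprove the claim.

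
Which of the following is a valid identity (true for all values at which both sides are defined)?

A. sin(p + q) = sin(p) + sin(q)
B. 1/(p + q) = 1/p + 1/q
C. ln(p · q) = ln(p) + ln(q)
A: fails at (2, 5) — LHS = sin(7) ≈ 0.657, RHS = sin(5) + sin(2) ≈ -0.04963.
B: fails at (2, 5) — LHS = 1/7, RHS = 7/10.
C: holds — e.g. at (5, 5), both sides equal ln(25) ≈ 3.219.

Answer: C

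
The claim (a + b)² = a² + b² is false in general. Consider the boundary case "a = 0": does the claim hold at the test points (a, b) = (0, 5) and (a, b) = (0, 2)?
At (0, 5): LHS = 25, RHS = 25 → equal
At (0, 2): LHS = 4, RHS = 4 → equal

So the claim does hold at both of these boundary points, even though it is not an identity.

Answer: Yes, holds at both test points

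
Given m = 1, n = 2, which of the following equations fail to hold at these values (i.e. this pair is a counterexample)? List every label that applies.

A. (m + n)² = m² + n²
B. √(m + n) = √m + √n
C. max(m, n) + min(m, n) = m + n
Evaluating each claim at the given values:
A. LHS = 9, RHS = 5 → fails here (LHS ≠ RHS)
B. LHS = √(3) ≈ 1.732, RHS = 1 + √(2) ≈ 2.414 → fails here (LHS ≠ RHS)
C. LHS = 3, RHS = 3 → holds here (LHS = RHS)

Answer: A, B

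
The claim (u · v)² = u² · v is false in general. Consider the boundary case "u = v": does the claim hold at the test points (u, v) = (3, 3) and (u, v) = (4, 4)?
At (3, 3): LHS = 81 ≠ RHS = 27
At (4, 4): LHS = 256 ≠ RHS = 64

Answer: No, fails at both test points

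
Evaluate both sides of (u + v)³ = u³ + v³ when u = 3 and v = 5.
LHS = (3 + 5)³ = 512
RHS = 3³ + 5³ = 152

LHS ≠ RHS, so the equation does not hold here.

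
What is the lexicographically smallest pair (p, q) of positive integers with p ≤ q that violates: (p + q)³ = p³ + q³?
Substituting (1, 1) into the claim:
LHS = (1 + 1)³ = 8
RHS = 1³ + 1³ = 2

Since LHS ≠ RHS, this pair disproves the claim, and no lexicographically smaller pair (p ≤ q, positive integers) does.

For instance (2, 4) is also a counterexample (LHS = 216, RHS = 72), but it's lexicographically larger.

Answer: (p, q) = (1, 1)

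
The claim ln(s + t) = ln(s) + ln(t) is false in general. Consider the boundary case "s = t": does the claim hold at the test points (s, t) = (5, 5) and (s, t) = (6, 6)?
No, fails at both test points

At (5, 5): LHS = ln(10) ≈ 2.303 ≠ RHS = 2·ln(5) ≈ 3.219
At (6, 6): LHS = ln(12) ≈ 2.485 ≠ RHS = 2·ln(6) ≈ 3.584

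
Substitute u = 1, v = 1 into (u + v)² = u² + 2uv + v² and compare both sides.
LHS = (1 + 1)² = 4
RHS = 1² + 2·1·1 + 1² = 4

LHS = RHS: the two sides agree.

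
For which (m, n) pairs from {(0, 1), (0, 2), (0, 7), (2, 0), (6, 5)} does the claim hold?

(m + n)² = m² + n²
Testing each pair:
(0, 1): LHS = 1, RHS = 1 → holds
(0, 2): LHS = 4, RHS = 4 → holds
(0, 7): LHS = 49, RHS = 49 → holds
(2, 0): LHS = 4, RHS = 4 → holds
(6, 5): LHS = 121, RHS = 61 → fails

4 of 5 pairs satisfy the claim.

Answer: (0, 1), (0, 2), (0, 7), (2, 0)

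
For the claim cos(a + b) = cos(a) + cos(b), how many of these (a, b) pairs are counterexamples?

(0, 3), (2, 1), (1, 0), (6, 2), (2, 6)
Testing each pair:
(0, 3): LHS = cos(3) ≈ -0.99, RHS = cos(3) + 1 ≈ 0.01001 → counterexample
(2, 1): LHS = cos(3) ≈ -0.99, RHS = cos(2) + cos(1) ≈ 0.1242 → counterexample
(1, 0): LHS = cos(1) ≈ 0.5403, RHS = cos(1) + 1 ≈ 1.54 → counterexample
(6, 2): LHS = cos(8) ≈ -0.1455, RHS = cos(2) + cos(6) ≈ 0.544 → counterexample
(2, 6): LHS = cos(8) ≈ -0.1455, RHS = cos(2) + cos(6) ≈ 0.544 → counterexample

That makes 5 counterexamples.

Answer: 5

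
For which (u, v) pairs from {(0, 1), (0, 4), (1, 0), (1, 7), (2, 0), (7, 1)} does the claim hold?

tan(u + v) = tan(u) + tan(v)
Testing each pair:
(0, 1): LHS = tan(1) ≈ 1.557, RHS = tan(1) ≈ 1.557 → holds
(0, 4): LHS = tan(4) ≈ 1.158, RHS = tan(4) ≈ 1.158 → holds
(1, 0): LHS = tan(1) ≈ 1.557, RHS = tan(1) ≈ 1.557 → holds
(1, 7): LHS = tan(8) ≈ -6.8, RHS = tan(7) + tan(1) ≈ 2.429 → fails
(2, 0): LHS = tan(2) ≈ -2.185, RHS = tan(2) ≈ -2.185 → holds
(7, 1): LHS = tan(8) ≈ -6.8, RHS = tan(7) + tan(1) ≈ 2.429 → fails

4 of 6 pairs satisfy the claim.

Answer: (0, 1), (0, 4), (1, 0), (2, 0)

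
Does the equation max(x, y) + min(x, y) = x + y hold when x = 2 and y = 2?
Substituting x = 2, y = 2:

LHS = max(2, 2) + min(2, 2) = 4
RHS = 2 + 2 = 4

LHS = RHS, so the equation holds at this point.

Answer: Holds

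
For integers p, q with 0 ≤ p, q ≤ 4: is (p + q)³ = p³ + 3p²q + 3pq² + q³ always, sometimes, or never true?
Always true

The identity holds for every pair in the range. For instance at (p, q) = (4, 1): both sides equal 125.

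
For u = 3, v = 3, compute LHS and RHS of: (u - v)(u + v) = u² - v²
LHS = (3 - 3)(3 + 3) = 0
RHS = 3² - 3² = 0

LHS = RHS: the two sides agree.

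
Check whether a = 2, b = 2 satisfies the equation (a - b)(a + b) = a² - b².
Substituting a = 2, b = 2:

LHS = (2 - 2)(2 + 2) = 0
RHS = 2² - 2² = 0

LHS = RHS, so the equation holds at this point.

Answer: Holds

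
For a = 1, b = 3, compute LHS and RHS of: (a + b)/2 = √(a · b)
LHS = (1 + 3)/2 = 2
RHS = √(1 · 3) = √(3) ≈ 1.732

LHS ≠ RHS (they differ by about 0.2679), so the equation does not hold here.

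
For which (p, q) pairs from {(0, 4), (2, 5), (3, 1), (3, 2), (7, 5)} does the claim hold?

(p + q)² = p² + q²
(0, 4)

Testing each pair:
(0, 4): LHS = 16, RHS = 16 → holds
(2, 5): LHS = 49, RHS = 29 → fails
(3, 1): LHS = 16, RHS = 10 → fails
(3, 2): LHS = 25, RHS = 13 → fails
(7, 5): LHS = 144, RHS = 74 → fails

1 of 5 pairs satisfies the claim.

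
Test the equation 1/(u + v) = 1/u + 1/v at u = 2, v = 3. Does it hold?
Fails

Substituting u = 2, v = 3:

LHS = 1/(2 + 3) = 1/5
RHS = 1/2 + 1/3 = 5/6

LHS ≠ RHS, so the equation does not hold at this point.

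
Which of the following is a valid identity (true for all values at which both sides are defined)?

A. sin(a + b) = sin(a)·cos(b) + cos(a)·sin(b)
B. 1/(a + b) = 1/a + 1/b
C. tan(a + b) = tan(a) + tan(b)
A: holds — e.g. at (4, 6), both sides equal sin(10) ≈ -0.544.
B: fails at (3, 3) — LHS = 1/6, RHS = 2/3.
C: fails at (3, 7) — LHS = tan(10) ≈ 0.6484, RHS = tan(3) + tan(7) ≈ 0.7289.

Answer: A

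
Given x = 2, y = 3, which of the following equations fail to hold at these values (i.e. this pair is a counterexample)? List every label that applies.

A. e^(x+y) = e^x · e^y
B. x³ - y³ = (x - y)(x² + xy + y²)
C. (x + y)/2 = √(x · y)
C

Evaluating each claim at the given values:
A. LHS = e^5 ≈ 148.4, RHS = e^5 ≈ 148.4 → holds here (LHS = RHS)
B. LHS = -19, RHS = -19 → holds here (LHS = RHS)
C. LHS = 5/2, RHS = √(6) ≈ 2.449 → fails here (LHS ≠ RHS)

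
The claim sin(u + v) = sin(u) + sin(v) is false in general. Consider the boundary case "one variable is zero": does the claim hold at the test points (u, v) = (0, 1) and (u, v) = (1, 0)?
At (0, 1): LHS = sin(1) ≈ 0.8415, RHS = sin(1) ≈ 0.8415 → equal
At (1, 0): LHS = sin(1) ≈ 0.8415, RHS = sin(1) ≈ 0.8415 → equal

So the claim does hold at both of these boundary points, even though it is not an identity.

Answer: Yes, holds at both test points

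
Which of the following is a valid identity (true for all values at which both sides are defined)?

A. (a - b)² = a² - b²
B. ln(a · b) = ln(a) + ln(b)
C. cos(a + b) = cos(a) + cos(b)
B

A: fails at (2, 7) — LHS = 25, RHS = -45.
B: holds — e.g. at (2, 2), both sides equal ln(4) ≈ 1.386.
C: fails at (1, 1) — LHS = cos(2) ≈ -0.4161, RHS = 2·cos(1) ≈ 1.081.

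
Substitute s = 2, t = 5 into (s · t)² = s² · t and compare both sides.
LHS = (2 · 5)² = 100
RHS = 2² · 5 = 20

LHS ≠ RHS, so the equation does not hold here.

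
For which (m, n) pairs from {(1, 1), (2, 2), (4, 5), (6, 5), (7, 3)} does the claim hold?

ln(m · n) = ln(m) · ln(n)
(1, 1)

Testing each pair:
(1, 1): LHS = 0, RHS = 0 → holds
(2, 2): LHS = ln(4) ≈ 1.386, RHS = ln(2)² ≈ 0.4805 → fails
(4, 5): LHS = ln(20) ≈ 2.996, RHS = ln(4)·ln(5) ≈ 2.231 → fails
(6, 5): LHS = ln(30) ≈ 3.401, RHS = ln(5)·ln(6) ≈ 2.884 → fails
(7, 3): LHS = ln(21) ≈ 3.045, RHS = ln(3)·ln(7) ≈ 2.138 → fails

1 of 5 pairs satisfies the claim.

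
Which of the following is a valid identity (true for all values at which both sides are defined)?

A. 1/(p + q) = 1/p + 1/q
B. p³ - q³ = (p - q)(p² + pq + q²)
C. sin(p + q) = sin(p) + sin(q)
A: fails at (2, 2) — LHS = 1/4, RHS = 1.
B: holds — e.g. at (1, 2), both sides equal -7.
C: fails at (1, 4) — LHS = sin(5) ≈ -0.9589, RHS = sin(4) + sin(1) ≈ 0.08467.

Answer: B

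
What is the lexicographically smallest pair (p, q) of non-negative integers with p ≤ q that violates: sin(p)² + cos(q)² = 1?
(p, q) = (0, 1)

At (0, 0): both sides equal 1, so it holds there.

Substituting (0, 1) into the claim:
LHS = sin(0)² + cos(1)² = cos(1)² ≈ 0.2919
RHS = 1

Since LHS ≠ RHS, this pair disproves the claim, and no lexicographically smaller pair (p ≤ q, non-negative integers) does.

For instance (0, 6) is also a counterexample (LHS = cos(6)² ≈ 0.9219, RHS = 1), but it's lexicographically larger.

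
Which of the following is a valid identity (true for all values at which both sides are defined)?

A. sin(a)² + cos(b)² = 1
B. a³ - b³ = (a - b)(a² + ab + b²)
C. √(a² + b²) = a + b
B

A: fails at (1, 3) — LHS = sin(1)² + cos(3)² ≈ 1.688, RHS = 1.
B: holds — e.g. at (4, 6), both sides equal -152.
C: fails at (1, 1) — LHS = √(2) ≈ 1.414, RHS = 2.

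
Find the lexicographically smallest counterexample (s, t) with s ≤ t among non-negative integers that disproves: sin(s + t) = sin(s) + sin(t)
At (0, 2): both sides equal sin(2) ≈ 0.9093, so it holds there.

Substituting (1, 1) into the claim:
LHS = sin(1 + 1) = sin(2) ≈ 0.9093
RHS = sin(1) + sin(1) = 2·sin(1) ≈ 1.683

Since LHS ≠ RHS, this pair disproves the claim, and no lexicographically smaller pair (s ≤ t, non-negative integers) does.

For instance (7, 7) is also a counterexample (LHS = sin(14) ≈ 0.9906, RHS = 2·sin(7) ≈ 1.314), but it's lexicographically larger.

Answer: (s, t) = (1, 1)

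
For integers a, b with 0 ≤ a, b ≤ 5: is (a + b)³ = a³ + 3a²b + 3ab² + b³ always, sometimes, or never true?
The identity holds for every pair in the range. For instance at (a, b) = (4, 4): both sides equal 512.

Answer: Always true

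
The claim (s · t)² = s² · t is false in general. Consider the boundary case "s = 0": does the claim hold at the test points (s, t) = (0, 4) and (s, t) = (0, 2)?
Yes, holds at both test points

At (0, 4): LHS = 0, RHS = 0 → equal
At (0, 2): LHS = 0, RHS = 0 → equal

So the claim does hold at both of these boundary points, even though it is not an identity.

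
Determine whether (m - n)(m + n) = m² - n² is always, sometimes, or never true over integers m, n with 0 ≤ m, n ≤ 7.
The identity holds for every pair in the range. For instance at (m, n) = (0, 2): both sides equal -4.

Answer: Always true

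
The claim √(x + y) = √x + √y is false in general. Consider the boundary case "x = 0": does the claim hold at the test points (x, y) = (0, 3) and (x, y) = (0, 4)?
Yes, holds at both test points

At (0, 3): LHS = √(3) ≈ 1.732, RHS = √(3) ≈ 1.732 → equal
At (0, 4): LHS = 2, RHS = 2 → equal

So the claim does hold at both of these boundary points, even though it is not an identity.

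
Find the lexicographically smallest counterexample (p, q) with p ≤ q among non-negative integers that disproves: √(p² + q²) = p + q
At (0, 2): both sides equal 2, so it holds there.
At (0, 6): both sides equal 6, so it holds there.

Substituting (1, 1) into the claim:
LHS = √(1² + 1²) = √(2) ≈ 1.414
RHS = 1 + 1 = 2

Since LHS ≠ RHS, this pair disproves the claim, and no lexicographically smaller pair (p ≤ q, non-negative integers) does.

For instance (3, 5) is also a counterexample (LHS = √(34) ≈ 5.831, RHS = 8), but it's lexicographically larger.

Answer: (p, q) = (1, 1)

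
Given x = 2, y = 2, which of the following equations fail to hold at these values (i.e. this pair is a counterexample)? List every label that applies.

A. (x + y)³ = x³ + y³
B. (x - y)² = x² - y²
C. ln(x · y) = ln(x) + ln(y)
A

Evaluating each claim at the given values:
A. LHS = 64, RHS = 16 → fails here (LHS ≠ RHS)
B. LHS = 0, RHS = 0 → holds here (LHS = RHS)
C. LHS = ln(4) ≈ 1.386, RHS = 2·ln(2) ≈ 1.386 → holds here (LHS = RHS)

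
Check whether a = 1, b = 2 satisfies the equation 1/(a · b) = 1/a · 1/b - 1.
Fails

Substituting a = 1, b = 2:

LHS = 1/(1 · 2) = 1/2
RHS = 1/1 · 1/2 - 1 = -1/2

LHS ≠ RHS, so the equation does not hold at this point.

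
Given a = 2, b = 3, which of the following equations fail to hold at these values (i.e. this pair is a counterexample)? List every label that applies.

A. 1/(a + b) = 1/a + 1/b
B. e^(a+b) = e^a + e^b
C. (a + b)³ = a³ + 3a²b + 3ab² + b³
Evaluating each claim at the given values:
A. LHS = 1/5, RHS = 5/6 → fails here (LHS ≠ RHS)
B. LHS = e^5 ≈ 148.4, RHS = e^2 + e^3 ≈ 27.47 → fails here (LHS ≠ RHS)
C. LHS = 125, RHS = 125 → holds here (LHS = RHS)

Answer: A, B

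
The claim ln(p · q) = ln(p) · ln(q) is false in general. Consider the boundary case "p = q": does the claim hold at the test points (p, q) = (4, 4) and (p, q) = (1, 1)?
At (4, 4): LHS = ln(16) ≈ 2.773 ≠ RHS = ln(4)² ≈ 1.922
At (1, 1): LHS = 0, RHS = 0 → equal

Answer: Only at (1, 1)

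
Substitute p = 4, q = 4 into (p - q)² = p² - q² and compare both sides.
LHS = (4 - 4)² = 0
RHS = 4² - 4² = 0

LHS = RHS: the two sides agree.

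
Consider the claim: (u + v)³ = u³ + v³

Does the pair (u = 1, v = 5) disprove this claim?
Substituting u = 1, v = 5:
LHS = (1 + 5)³ = 216
RHS = 1³ + 5³ = 126

Since LHS ≠ RHS, this pair disproves the claim.

Answer: Yes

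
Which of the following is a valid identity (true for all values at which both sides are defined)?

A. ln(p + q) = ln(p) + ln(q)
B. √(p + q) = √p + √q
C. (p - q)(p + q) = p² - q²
C

A: fails at (2, 7) — LHS = ln(9) ≈ 2.197, RHS = ln(2) + ln(7) ≈ 2.639.
B: fails at (2, 3) — LHS = √(5) ≈ 2.236, RHS = √(2) + √(3) ≈ 3.146.
C: holds — e.g. at (1, 2), both sides equal -3.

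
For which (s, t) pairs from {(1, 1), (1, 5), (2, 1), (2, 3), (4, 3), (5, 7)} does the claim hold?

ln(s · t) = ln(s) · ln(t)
(1, 1)

Testing each pair:
(1, 1): LHS = 0, RHS = 0 → holds
(1, 5): LHS = ln(5) ≈ 1.609, RHS = 0 → fails
(2, 1): LHS = ln(2) ≈ 0.6931, RHS = 0 → fails
(2, 3): LHS = ln(6) ≈ 1.792, RHS = ln(2)·ln(3) ≈ 0.7615 → fails
(4, 3): LHS = ln(12) ≈ 2.485, RHS = ln(3)·ln(4) ≈ 1.523 → fails
(5, 7): LHS = ln(35) ≈ 3.555, RHS = ln(5)·ln(7) ≈ 3.132 → fails

1 of 6 pairs satisfies the claim.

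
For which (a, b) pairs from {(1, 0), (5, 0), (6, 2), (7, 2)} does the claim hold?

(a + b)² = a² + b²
Testing each pair:
(1, 0): LHS = 1, RHS = 1 → holds
(5, 0): LHS = 25, RHS = 25 → holds
(6, 2): LHS = 64, RHS = 40 → fails
(7, 2): LHS = 81, RHS = 53 → fails

2 of 4 pairs satisfy the claim.

Answer: (1, 0), (5, 0)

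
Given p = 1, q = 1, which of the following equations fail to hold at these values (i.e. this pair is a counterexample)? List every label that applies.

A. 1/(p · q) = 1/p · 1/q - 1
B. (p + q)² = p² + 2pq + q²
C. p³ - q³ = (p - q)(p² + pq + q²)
Evaluating each claim at the given values:
A. LHS = 1, RHS = 0 → fails here (LHS ≠ RHS)
B. LHS = 4, RHS = 4 → holds here (LHS = RHS)
C. LHS = 0, RHS = 0 → holds here (LHS = RHS)

Answer: A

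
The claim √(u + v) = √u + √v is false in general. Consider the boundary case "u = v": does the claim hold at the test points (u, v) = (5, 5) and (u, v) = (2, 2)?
At (5, 5): LHS = √(10) ≈ 3.162 ≠ RHS = 2·√(5) ≈ 4.472
At (2, 2): LHS = 2 ≠ RHS = 2·√(2) ≈ 2.828

Answer: No, fails at both test points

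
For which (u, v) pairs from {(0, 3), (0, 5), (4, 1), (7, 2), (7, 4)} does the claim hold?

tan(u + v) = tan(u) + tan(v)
(0, 3), (0, 5)

Testing each pair:
(0, 3): LHS = tan(3) ≈ -0.1425, RHS = tan(3) ≈ -0.1425 → holds
(0, 5): LHS = tan(5) ≈ -3.381, RHS = tan(5) ≈ -3.381 → holds
(4, 1): LHS = tan(5) ≈ -3.381, RHS = tan(4) + tan(1) ≈ 2.715 → fails
(7, 2): LHS = tan(9) ≈ -0.4523, RHS = tan(2) + tan(7) ≈ -1.314 → fails
(7, 4): LHS = tan(11) ≈ -226, RHS = tan(7) + tan(4) ≈ 2.029 → fails

2 of 5 pairs satisfy the claim.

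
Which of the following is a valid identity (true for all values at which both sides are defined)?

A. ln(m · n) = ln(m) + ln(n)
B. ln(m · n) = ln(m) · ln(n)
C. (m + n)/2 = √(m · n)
A: holds — e.g. at (2, 3), both sides equal ln(6) ≈ 1.792.
B: fails at (4, 5) — LHS = ln(20) ≈ 2.996, RHS = ln(4)·ln(5) ≈ 2.231.
C: fails at (1, 4) — LHS = 5/2, RHS = 2.

Answer: A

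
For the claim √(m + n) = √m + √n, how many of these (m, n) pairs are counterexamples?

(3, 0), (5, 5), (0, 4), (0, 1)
Testing each pair:
(3, 0): LHS = √(3) ≈ 1.732, RHS = √(3) ≈ 1.732 → satisfies claim
(5, 5): LHS = √(10) ≈ 3.162, RHS = 2·√(5) ≈ 4.472 → counterexample
(0, 4): LHS = 2, RHS = 2 → satisfies claim
(0, 1): LHS = 1, RHS = 1 → satisfies claim

That makes 1 counterexample.

Answer: 1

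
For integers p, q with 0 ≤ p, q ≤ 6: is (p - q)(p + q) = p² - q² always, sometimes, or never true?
The identity holds for every pair in the range. For instance at (p, q) = (0, 4): both sides equal -16.

Answer: Always true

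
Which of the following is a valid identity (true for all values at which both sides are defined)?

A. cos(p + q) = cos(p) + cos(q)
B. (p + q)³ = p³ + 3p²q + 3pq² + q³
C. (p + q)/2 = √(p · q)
B

A: fails at (2, 4) — LHS = cos(6) ≈ 0.9602, RHS = cos(4) + cos(2) ≈ -1.07.
B: holds — e.g. at (5, 5), both sides equal 1000.
C: fails at (5, 8) — LHS = 13/2, RHS = 2·√(10) ≈ 6.325.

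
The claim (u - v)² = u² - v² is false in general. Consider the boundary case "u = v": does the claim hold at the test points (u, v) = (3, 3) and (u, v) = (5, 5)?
Yes, holds at both test points

At (3, 3): LHS = 0, RHS = 0 → equal
At (5, 5): LHS = 0, RHS = 0 → equal

So the claim does hold at both of these boundary points, even though it is not an identity.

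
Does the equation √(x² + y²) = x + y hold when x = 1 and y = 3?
Fails

Substituting x = 1, y = 3:

LHS = √(1² + 3²) = √(10) ≈ 3.162
RHS = 1 + 3 = 4

LHS ≠ RHS, so the equation does not hold at this point.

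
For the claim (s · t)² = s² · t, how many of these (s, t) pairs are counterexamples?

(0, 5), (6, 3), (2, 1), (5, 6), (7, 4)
3

Testing each pair:
(0, 5): LHS = 0, RHS = 0 → satisfies claim
(6, 3): LHS = 324, RHS = 108 → counterexample
(2, 1): LHS = 4, RHS = 4 → satisfies claim
(5, 6): LHS = 900, RHS = 150 → counterexample
(7, 4): LHS = 784, RHS = 196 → counterexample

That makes 3 counterexamples.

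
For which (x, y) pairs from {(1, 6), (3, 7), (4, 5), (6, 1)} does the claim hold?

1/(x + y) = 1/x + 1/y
None

Testing each pair:
(1, 6): LHS = 1/7, RHS = 7/6 → fails
(3, 7): LHS = 1/10, RHS = 10/21 → fails
(4, 5): LHS = 1/9, RHS = 9/20 → fails
(6, 1): LHS = 1/7, RHS = 7/6 → fails

No pair satisfies the claim.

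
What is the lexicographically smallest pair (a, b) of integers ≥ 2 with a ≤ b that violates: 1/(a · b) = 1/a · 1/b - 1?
Substituting (2, 2) into the claim:
LHS = 1/(2 · 2) = 1/4
RHS = 1/2 · 1/2 - 1 = -3/4

Since LHS ≠ RHS, this pair disproves the claim, and no lexicographically smaller pair (a ≤ b, integers ≥ 2) does.

For instance (4, 9) is also a counterexample (LHS = 1/36, RHS = -35/36), but it's lexicographically larger.

Answer: (a, b) = (2, 2)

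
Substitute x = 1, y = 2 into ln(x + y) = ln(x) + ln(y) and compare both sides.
LHS = ln(1 + 2) = ln(3) ≈ 1.099
RHS = ln(1) + ln(2) = ln(2) ≈ 0.6931

LHS ≠ RHS (they differ by about 0.4055), so the equation does not hold here.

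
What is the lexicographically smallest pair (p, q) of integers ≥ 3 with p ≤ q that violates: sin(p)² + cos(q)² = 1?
At (3, 3): both sides equal 1, so it holds there.

Substituting (3, 4) into the claim:
LHS = sin(3)² + cos(4)² ≈ 0.4472
RHS = 1

Since LHS ≠ RHS, this pair disproves the claim, and no lexicographically smaller pair (p ≤ q, integers ≥ 3) does.

For instance (4, 8) is also a counterexample (LHS = cos(8)² + sin(4)² ≈ 0.5939, RHS = 1), but it's lexicographically larger.

Answer: (p, q) = (3, 4)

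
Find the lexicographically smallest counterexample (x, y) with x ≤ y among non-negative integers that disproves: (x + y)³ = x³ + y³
(x, y) = (1, 1)

At (0, 1): both sides equal 1, so it holds there.

Substituting (1, 1) into the claim:
LHS = (1 + 1)³ = 8
RHS = 1³ + 1³ = 2

Since LHS ≠ RHS, this pair disproves the claim, and no lexicographically smaller pair (x ≤ y, non-negative integers) does.

For instance (6, 6) is also a counterexample (LHS = 1728, RHS = 432), but it's lexicographically larger.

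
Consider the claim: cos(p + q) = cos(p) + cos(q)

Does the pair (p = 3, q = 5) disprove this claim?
Yes

Substituting p = 3, q = 5:
LHS = cos(3 + 5) = cos(8) ≈ -0.1455
RHS = cos(3) + cos(5) ≈ -0.7063

Since LHS ≠ RHS, this pair disproves the claim.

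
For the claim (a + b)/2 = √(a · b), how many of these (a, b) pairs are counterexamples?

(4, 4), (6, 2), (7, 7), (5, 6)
2

Testing each pair:
(4, 4): LHS = 4, RHS = 4 → satisfies claim
(6, 2): LHS = 4, RHS = 2·√(3) ≈ 3.464 → counterexample
(7, 7): LHS = 7, RHS = 7 → satisfies claim
(5, 6): LHS = 11/2, RHS = √(30) ≈ 5.477 → counterexample

That makes 2 counterexamples.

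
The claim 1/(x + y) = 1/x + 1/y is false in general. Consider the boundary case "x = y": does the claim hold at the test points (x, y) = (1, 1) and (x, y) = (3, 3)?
At (1, 1): LHS = 1/2 ≠ RHS = 2
At (3, 3): LHS = 1/6 ≠ RHS = 2/3

Answer: No, fails at both test points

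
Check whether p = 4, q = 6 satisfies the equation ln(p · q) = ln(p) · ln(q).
Fails

Substituting p = 4, q = 6:

LHS = ln(4 · 6) = ln(24) ≈ 3.178
RHS = ln(4) · ln(6) ≈ 2.484

LHS ≠ RHS, so the equation does not hold at this point.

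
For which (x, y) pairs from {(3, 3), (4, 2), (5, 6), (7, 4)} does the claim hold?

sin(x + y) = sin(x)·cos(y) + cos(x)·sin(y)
Testing each pair:
(3, 3): LHS = sin(6) ≈ -0.2794, RHS = 2·sin(3)·cos(3) ≈ -0.2794 → holds
(4, 2): LHS = sin(6) ≈ -0.2794, RHS = sin(2)·cos(4) + sin(4)·cos(2) ≈ -0.2794 → holds
(5, 6): LHS = sin(11) ≈ -1, RHS = sin(5)·cos(6) + sin(6)·cos(5) ≈ -1 → holds
(7, 4): LHS = sin(11) ≈ -1, RHS = sin(4)·cos(7) + sin(7)·cos(4) ≈ -1 → holds

Every pair satisfies the claim.

Answer: All pairs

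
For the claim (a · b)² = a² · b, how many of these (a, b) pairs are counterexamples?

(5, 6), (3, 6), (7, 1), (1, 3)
3

Testing each pair:
(5, 6): LHS = 900, RHS = 150 → counterexample
(3, 6): LHS = 324, RHS = 54 → counterexample
(7, 1): LHS = 49, RHS = 49 → satisfies claim
(1, 3): LHS = 9, RHS = 3 → counterexample

That makes 3 counterexamples.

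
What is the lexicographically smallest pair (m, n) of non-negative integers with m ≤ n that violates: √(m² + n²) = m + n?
Substituting (1, 1) into the claim:
LHS = √(1² + 1²) = √(2) ≈ 1.414
RHS = 1 + 1 = 2

Since LHS ≠ RHS, this pair disproves the claim, and no lexicographically smaller pair (m ≤ n, non-negative integers) does.

For instance (5, 5) is also a counterexample (LHS = 5·√(2) ≈ 7.071, RHS = 10), but it's lexicographically larger.

Answer: (m, n) = (1, 1)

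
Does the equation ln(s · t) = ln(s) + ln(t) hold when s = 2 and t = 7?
Holds

Substituting s = 2, t = 7:

LHS = ln(2 · 7) = ln(14) ≈ 2.639
RHS = ln(2) + ln(7) ≈ 2.639

LHS = RHS, so the equation holds at this point.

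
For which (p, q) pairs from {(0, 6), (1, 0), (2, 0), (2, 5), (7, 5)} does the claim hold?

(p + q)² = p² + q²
Testing each pair:
(0, 6): LHS = 36, RHS = 36 → holds
(1, 0): LHS = 1, RHS = 1 → holds
(2, 0): LHS = 4, RHS = 4 → holds
(2, 5): LHS = 49, RHS = 29 → fails
(7, 5): LHS = 144, RHS = 74 → fails

3 of 5 pairs satisfy the claim.

Answer: (0, 6), (1, 0), (2, 0)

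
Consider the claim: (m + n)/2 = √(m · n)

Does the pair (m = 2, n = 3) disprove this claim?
Substituting m = 2, n = 3:
LHS = (2 + 3)/2 = 5/2
RHS = √(2 · 3) = √(6) ≈ 2.449

Since LHS ≠ RHS, this pair disproves the claim.

Answer: Yes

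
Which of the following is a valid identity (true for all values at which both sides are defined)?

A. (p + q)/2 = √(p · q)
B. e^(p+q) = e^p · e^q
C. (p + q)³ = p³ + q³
A: fails at (1, 2) — LHS = 3/2, RHS = √(2) ≈ 1.414.
B: holds — e.g. at (1, 3), both sides equal e^4 ≈ 54.6.
C: fails at (3, 7) — LHS = 1000, RHS = 370.

Answer: B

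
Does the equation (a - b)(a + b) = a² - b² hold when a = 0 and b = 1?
Holds

Substituting a = 0, b = 1:

LHS = (0 - 1)(0 + 1) = -1
RHS = 0² - 1² = -1

LHS = RHS, so the equation holds at this point.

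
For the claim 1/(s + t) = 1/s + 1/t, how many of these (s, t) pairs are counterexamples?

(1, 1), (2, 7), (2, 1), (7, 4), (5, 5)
Testing each pair:
(1, 1): LHS = 1/2, RHS = 2 → counterexample
(2, 7): LHS = 1/9, RHS = 9/14 → counterexample
(2, 1): LHS = 1/3, RHS = 3/2 → counterexample
(7, 4): LHS = 1/11, RHS = 11/28 → counterexample
(5, 5): LHS = 1/10, RHS = 2/5 → counterexample

That makes 5 counterexamples.

Answer: 5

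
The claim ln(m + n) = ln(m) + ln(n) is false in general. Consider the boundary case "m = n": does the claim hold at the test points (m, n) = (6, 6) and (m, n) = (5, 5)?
At (6, 6): LHS = ln(12) ≈ 2.485 ≠ RHS = 2·ln(6) ≈ 3.584
At (5, 5): LHS = ln(10) ≈ 2.303 ≠ RHS = 2·ln(5) ≈ 3.219

Answer: No, fails at both test points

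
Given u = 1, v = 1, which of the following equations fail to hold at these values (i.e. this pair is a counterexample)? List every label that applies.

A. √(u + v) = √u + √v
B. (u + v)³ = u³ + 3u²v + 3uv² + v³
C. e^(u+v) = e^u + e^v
Evaluating each claim at the given values:
A. LHS = √(2) ≈ 1.414, RHS = 2 → fails here (LHS ≠ RHS)
B. LHS = 8, RHS = 8 → holds here (LHS = RHS)
C. LHS = e^2 ≈ 7.389, RHS = 2·e ≈ 5.437 → fails here (LHS ≠ RHS)

Answer: A, C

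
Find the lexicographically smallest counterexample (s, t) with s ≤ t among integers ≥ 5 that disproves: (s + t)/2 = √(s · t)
(s, t) = (5, 6)

At (5, 5): both sides equal 5, so it holds there.

Substituting (5, 6) into the claim:
LHS = (5 + 6)/2 = 11/2
RHS = √(5 · 6) = √(30) ≈ 5.477

Since LHS ≠ RHS, this pair disproves the claim, and no lexicographically smaller pair (s ≤ t, integers ≥ 5) does.

For instance (5, 11) is also a counterexample (LHS = 8, RHS = √(55) ≈ 7.416), but it's lexicographically larger.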